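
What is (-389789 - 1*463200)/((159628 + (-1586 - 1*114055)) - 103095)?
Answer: 852989/59108 ≈ 14.431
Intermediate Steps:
(-389789 - 1*463200)/((159628 + (-1586 - 1*114055)) - 103095) = (-389789 - 463200)/((159628 + (-1586 - 114055)) - 103095) = -852989/((159628 - 115641) - 103095) = -852989/(43987 - 103095) = -852989/(-59108) = -852989*(-1/59108) = 852989/59108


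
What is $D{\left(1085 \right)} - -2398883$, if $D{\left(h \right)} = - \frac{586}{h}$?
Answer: $\frac{2602787469}{1085} \approx 2.3989 \cdot 10^{6}$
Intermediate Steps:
$D{\left(1085 \right)} - -2398883 = - \frac{586}{1085} - -2398883 = \left(-586\right) \frac{1}{1085} + 2398883 = - \frac{586}{1085} + 2398883 = \frac{2602787469}{1085}$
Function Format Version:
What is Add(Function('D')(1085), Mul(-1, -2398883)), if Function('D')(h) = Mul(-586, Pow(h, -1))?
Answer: Rational(2602787469, 1085) ≈ 2.3989e+6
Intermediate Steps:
Add(Function('D')(1085), Mul(-1, -2398883)) = Add(Mul(-586, Pow(1085, -1)), Mul(-1, -2398883)) = Add(Mul(-586, Rational(1, 1085)), 2398883) = Add(Rational(-586, 1085), 2398883) = Rational(2602787469, 1085)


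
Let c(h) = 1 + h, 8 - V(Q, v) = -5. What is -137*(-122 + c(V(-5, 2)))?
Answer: 14796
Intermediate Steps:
V(Q, v) = 13 (V(Q, v) = 8 - 1*(-5) = 8 + 5 = 13)
-137*(-122 + c(V(-5, 2))) = -137*(-122 + (1 + 13)) = -137*(-122 + 14) = -137*(-108) = 14796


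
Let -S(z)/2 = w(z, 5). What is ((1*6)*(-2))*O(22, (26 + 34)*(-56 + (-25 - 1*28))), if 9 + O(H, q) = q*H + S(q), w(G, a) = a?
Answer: 1726788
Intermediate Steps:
S(z) = -10 (S(z) = -2*5 = -10)
O(H, q) = -19 + H*q (O(H, q) = -9 + (q*H - 10) = -9 + (H*q - 10) = -9 + (-10 + H*q) = -19 + H*q)
((1*6)*(-2))*O(22, (26 + 34)*(-56 + (-25 - 1*28))) = ((1*6)*(-2))*(-19 + 22*((26 + 34)*(-56 + (-25 - 1*28)))) = (6*(-2))*(-19 + 22*(60*(-56 + (-25 - 28)))) = -12*(-19 + 22*(60*(-56 - 53))) = -12*(-19 + 22*(60*(-109))) = -12*(-19 + 22*(-6540)) = -12*(-19 - 143880) = -12*(-143899) = 1726788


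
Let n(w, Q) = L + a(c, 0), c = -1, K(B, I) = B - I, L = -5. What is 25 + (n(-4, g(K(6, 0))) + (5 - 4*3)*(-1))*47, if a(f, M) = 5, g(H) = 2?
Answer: 354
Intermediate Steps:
n(w, Q) = 0 (n(w, Q) = -5 + 5 = 0)
25 + (n(-4, g(K(6, 0))) + (5 - 4*3)*(-1))*47 = 25 + (0 + (5 - 4*3)*(-1))*47 = 25 + (0 + (5 - 12)*(-1))*47 = 25 + (0 - 7*(-1))*47 = 25 + (0 + 7)*47 = 25 + 7*47 = 25 + 329 = 354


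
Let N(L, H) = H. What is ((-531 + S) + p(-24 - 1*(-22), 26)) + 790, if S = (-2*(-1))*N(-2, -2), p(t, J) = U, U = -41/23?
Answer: 5824/23 ≈ 253.22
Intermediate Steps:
U = -41/23 (U = -41*1/23 = -41/23 ≈ -1.7826)
p(t, J) = -41/23
S = -4 (S = -2*(-1)*(-2) = 2*(-2) = -4)
((-531 + S) + p(-24 - 1*(-22), 26)) + 790 = ((-531 - 4) - 41/23) + 790 = (-535 - 41/23) + 790 = -12346/23 + 790 = 5824/23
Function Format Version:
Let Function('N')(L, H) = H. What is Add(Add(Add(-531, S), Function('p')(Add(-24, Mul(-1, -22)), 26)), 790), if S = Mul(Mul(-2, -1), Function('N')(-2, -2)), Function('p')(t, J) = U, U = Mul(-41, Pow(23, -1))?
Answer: Rational(5824, 23) ≈ 253.22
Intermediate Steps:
U = Rational(-41, 23) (U = Mul(-41, Rational(1, 23)) = Rational(-41, 23) ≈ -1.7826)
Function('p')(t, J) = Rational(-41, 23)
S = -4 (S = Mul(Mul(-2, -1), -2) = Mul(2, -2) = -4)
Add(Add(Add(-531, S), Function('p')(Add(-24, Mul(-1, -22)), 26)), 790) = Add(Add(Add(-531, -4), Rational(-41, 23)), 790) = Add(Add(-535, Rational(-41, 23)), 790) = Add(Rational(-12346, 23), 790) = Rational(5824, 23)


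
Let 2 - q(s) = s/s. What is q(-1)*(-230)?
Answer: -230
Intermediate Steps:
q(s) = 1 (q(s) = 2 - s/s = 2 - 1*1 = 2 - 1 = 1)
q(-1)*(-230) = 1*(-230) = -230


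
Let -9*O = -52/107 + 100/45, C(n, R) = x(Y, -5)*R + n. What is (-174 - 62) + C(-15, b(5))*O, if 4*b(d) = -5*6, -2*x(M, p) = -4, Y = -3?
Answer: -665084/2889 ≈ -230.21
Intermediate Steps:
x(M, p) = 2 (x(M, p) = -1/2*(-4) = 2)
b(d) = -15/2 (b(d) = (-5*6)/4 = (1/4)*(-30) = -15/2)
C(n, R) = n + 2*R (C(n, R) = 2*R + n = n + 2*R)
O = -1672/8667 (O = -(-52/107 + 100/45)/9 = -(-52*1/107 + 100*(1/45))/9 = -(-52/107 + 20/9)/9 = -1/9*1672/963 = -1672/8667 ≈ -0.19292)
(-174 - 62) + C(-15, b(5))*O = (-174 - 62) + (-15 + 2*(-15/2))*(-1672/8667) = -236 + (-15 - 15)*(-1672/8667) = -236 - 30*(-1672/8667) = -236 + 16720/2889 = -665084/2889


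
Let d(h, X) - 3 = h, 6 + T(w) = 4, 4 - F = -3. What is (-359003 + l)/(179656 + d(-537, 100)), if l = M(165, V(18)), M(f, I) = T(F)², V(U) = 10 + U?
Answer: -358999/179122 ≈ -2.0042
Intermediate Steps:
F = 7 (F = 4 - 1*(-3) = 4 + 3 = 7)
T(w) = -2 (T(w) = -6 + 4 = -2)
M(f, I) = 4 (M(f, I) = (-2)² = 4)
l = 4
d(h, X) = 3 + h
(-359003 + l)/(179656 + d(-537, 100)) = (-359003 + 4)/(179656 + (3 - 537)) = -358999/(179656 - 534) = -358999/179122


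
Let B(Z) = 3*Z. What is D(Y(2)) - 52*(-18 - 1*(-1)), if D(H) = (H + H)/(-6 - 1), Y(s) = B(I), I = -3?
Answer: 6206/7 ≈ 886.57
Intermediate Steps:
Y(s) = -9 (Y(s) = 3*(-3) = -9)
D(H) = -2*H/7 (D(H) = (2*H)/(-7) = (2*H)*(-⅐) = -2*H/7)
D(Y(2)) - 52*(-18 - 1*(-1)) = -2/7*(-9) - 52*(-18 - 1*(-1)) = 18/7 - 52*(-18 + 1) = 18/7 - 52*(-17) = 18/7 + 884 = 6206/7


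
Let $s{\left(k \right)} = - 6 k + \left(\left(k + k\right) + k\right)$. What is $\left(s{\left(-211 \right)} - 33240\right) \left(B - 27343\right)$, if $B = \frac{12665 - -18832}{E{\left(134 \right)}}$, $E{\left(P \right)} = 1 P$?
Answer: $\frac{118443786255}{134} \approx 8.8391 \cdot 10^{8}$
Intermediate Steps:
$E{\left(P \right)} = P$
$s{\left(k \right)} = - 3 k$ ($s{\left(k \right)} = - 6 k + \left(2 k + k\right) = - 6 k + 3 k = - 3 k$)
$B = \frac{31497}{134}$ ($B = \frac{12665 - -18832}{134} = \left(12665 + 18832\right) \frac{1}{134} = 31497 \cdot \frac{1}{134} = \frac{31497}{134} \approx 235.05$)
$\left(s{\left(-211 \right)} - 33240\right) \left(B - 27343\right) = \left(\left(-3\right) \left(-211\right) - 33240\right) \left(\frac{31497}{134} - 27343\right) = \left(633 - 33240\right) \left(- \frac{3632465}{134}\right) = \left(-32607\right) \left(- \frac{3632465}{134}\right) = \frac{118443786255}{134}$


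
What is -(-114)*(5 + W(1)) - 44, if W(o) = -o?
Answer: 412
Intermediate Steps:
-(-114)*(5 + W(1)) - 44 = -(-114)*(5 - 1*1) - 44 = -(-114)*(5 - 1) - 44 = -(-114)*4 - 44 = -57*(-8) - 44 = 456 - 44 = 412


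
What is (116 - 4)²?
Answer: 12544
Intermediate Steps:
(116 - 4)² = 112² = 12544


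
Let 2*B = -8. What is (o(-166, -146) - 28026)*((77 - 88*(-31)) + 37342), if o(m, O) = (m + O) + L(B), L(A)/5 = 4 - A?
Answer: -1136079806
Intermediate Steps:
B = -4 (B = (½)*(-8) = -4)
L(A) = 20 - 5*A (L(A) = 5*(4 - A) = 20 - 5*A)
o(m, O) = 40 + O + m (o(m, O) = (m + O) + (20 - 5*(-4)) = (O + m) + (20 + 20) = (O + m) + 40 = 40 + O + m)
(o(-166, -146) - 28026)*((77 - 88*(-31)) + 37342) = ((40 - 146 - 166) - 28026)*((77 - 88*(-31)) + 37342) = (-272 - 28026)*((77 + 2728) + 37342) = -28298*(2805 + 37342) = -28298*40147 = -1136079806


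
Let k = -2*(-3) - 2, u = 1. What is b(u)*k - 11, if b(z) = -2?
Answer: -19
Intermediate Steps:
k = 4 (k = 6 - 2 = 4)
b(u)*k - 11 = -2*4 - 11 = -8 - 11 = -19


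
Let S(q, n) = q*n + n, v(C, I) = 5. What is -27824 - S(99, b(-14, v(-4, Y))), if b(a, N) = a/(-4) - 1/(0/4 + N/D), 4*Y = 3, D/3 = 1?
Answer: -28114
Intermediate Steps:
D = 3 (D = 3*1 = 3)
Y = ¾ (Y = (¼)*3 = ¾ ≈ 0.75000)
b(a, N) = -3/N - a/4 (b(a, N) = a/(-4) - 1/(0/4 + N/3) = a*(-¼) - 1/(0*(¼) + N*(⅓)) = -a/4 - 1/(0 + N/3) = -a/4 - 1/(N/3) = -a/4 - 3/N = -3/N - a/4)
S(q, n) = n + n*q (S(q, n) = n*q + n = n + n*q)
-27824 - S(99, b(-14, v(-4, Y))) = -27824 - (-3/5 - ¼*(-14))*(1 + 99) = -27824 - (-3*⅕ + 7/2)*100 = -27824 - (-⅗ + 7/2)*100 = -27824 - 29*100/10 = -27824 - 1*290 = -27824 - 290 = -28114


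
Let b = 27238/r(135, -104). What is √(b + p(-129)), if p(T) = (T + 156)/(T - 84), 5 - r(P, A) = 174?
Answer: I*√137414749/923 ≈ 12.7*I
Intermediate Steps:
r(P, A) = -169 (r(P, A) = 5 - 1*174 = 5 - 174 = -169)
p(T) = (156 + T)/(-84 + T)
b = -27238/169 (b = 27238/(-169) = 27238*(-1/169) = -27238/169 ≈ -161.17)
√(b + p(-129)) = √(-27238/169 + (156 - 129)/(-84 - 129)) = √(-27238/169 + 27/(-213)) = √(-27238/169 - 1/213*27) = √(-27238/169 - 9/71) = √(-1935419/11999) = I*√137414749/923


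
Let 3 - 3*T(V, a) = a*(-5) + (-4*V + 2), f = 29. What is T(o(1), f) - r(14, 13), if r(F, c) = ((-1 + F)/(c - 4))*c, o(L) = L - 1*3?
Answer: 245/9 ≈ 27.222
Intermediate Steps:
o(L) = -3 + L (o(L) = L - 3 = -3 + L)
r(F, c) = c*(-1 + F)/(-4 + c) (r(F, c) = ((-1 + F)/(-4 + c))*c = c*(-1 + F)/(-4 + c))
T(V, a) = ⅓ + 4*V/3 + 5*a/3 (T(V, a) = 1 - (a*(-5) + (-4*V + 2))/3 = 1 - (-5*a + (2 - 4*V))/3 = 1 - (2 - 5*a - 4*V)/3 = 1 + (-⅔ + 4*V/3 + 5*a/3) = ⅓ + 4*V/3 + 5*a/3)
T(o(1), f) - r(14, 13) = (⅓ + 4*(-3 + 1)/3 + (5/3)*29) - 13*(-1 + 14)/(-4 + 13) = (⅓ + (4/3)*(-2) + 145/3) - 13*13/9 = (⅓ - 8/3 + 145/3) - 13*13/9 = 46 - 1*169/9 = 46 - 169/9 = 245/9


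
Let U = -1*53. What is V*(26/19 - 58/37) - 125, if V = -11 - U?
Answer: -93755/703 ≈ -133.36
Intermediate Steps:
U = -53
V = 42 (V = -11 - 1*(-53) = -11 + 53 = 42)
V*(26/19 - 58/37) - 125 = 42*(26/19 - 58/37) - 125 = 42*(-140/703) - 125 = -5880/703 - 125 = -93755/703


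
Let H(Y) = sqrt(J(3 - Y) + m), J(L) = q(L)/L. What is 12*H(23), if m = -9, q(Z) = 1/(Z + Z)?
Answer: 3*I*sqrt(14398)/10 ≈ 35.997*I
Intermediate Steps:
q(Z) = 1/(2*Z)
J(L) = 1/(2*L**2) (J(L) = (1/(2*L))/L = 1/(2*L**2))
H(Y) = sqrt(-9 + 1/(2*(3 - Y)**2)) (H(Y) = sqrt(1/(2*(3 - Y)**2) - 9) = sqrt(-9 + 1/(2*(3 - Y)**2)))
12*H(23) = 12*(sqrt(2)*sqrt(-18 + (-3 + 23)**(-2))/2) = 12*(sqrt(2)*sqrt(-18 + 20**(-2))/2) = 12*(sqrt(2)*sqrt(-18 + 1/400)/2) = 12*(sqrt(2)*sqrt(-7199/400)/2) = 12*(sqrt(2)*(I*sqrt(7199)/20)/2) = 12*(I*sqrt(14398)/40) = 3*I*sqrt(14398)/10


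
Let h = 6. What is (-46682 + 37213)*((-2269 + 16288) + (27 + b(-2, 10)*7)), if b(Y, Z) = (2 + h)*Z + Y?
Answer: -138171648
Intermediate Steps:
b(Y, Z) = Y + 8*Z (b(Y, Z) = (2 + 6)*Z + Y = 8*Z + Y = Y + 8*Z)
(-46682 + 37213)*((-2269 + 16288) + (27 + b(-2, 10)*7)) = (-46682 + 37213)*((-2269 + 16288) + (27 + (-2 + 8*10)*7)) = -9469*(14019 + (27 + (-2 + 80)*7)) = -9469*(14019 + (27 + 78*7)) = -9469*(14019 + (27 + 546)) = -9469*(14019 + 573) = -9469*14592 = -138171648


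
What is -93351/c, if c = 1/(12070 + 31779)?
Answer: -4093347999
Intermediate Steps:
c = 1/43849 ≈ 2.2806e-5
-93351/c = -93351/1/43849 = -93351*43849 = -4093347999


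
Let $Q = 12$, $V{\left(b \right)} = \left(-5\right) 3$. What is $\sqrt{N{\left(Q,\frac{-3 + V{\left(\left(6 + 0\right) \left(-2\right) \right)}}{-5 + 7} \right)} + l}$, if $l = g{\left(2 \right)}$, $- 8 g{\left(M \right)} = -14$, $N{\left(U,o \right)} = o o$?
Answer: $\frac{\sqrt{331}}{2} \approx 9.0967$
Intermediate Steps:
$V{\left(b \right)} = -15$
$N{\left(U,o \right)} = o^{2}$
$g{\left(M \right)} = \frac{7}{4}$ ($g{\left(M \right)} = \left(- \frac{1}{8}\right) \left(-14\right) = \frac{7}{4}$)
$l = \frac{7}{4} \approx 1.75$
$\sqrt{N{\left(Q,\frac{-3 + V{\left(\left(6 + 0\right) \left(-2\right) \right)}}{-5 + 7} \right)} + l} = \sqrt{\left(\frac{-3 - 15}{-5 + 7}\right)^{2} + \frac{7}{4}} = \sqrt{\left(- \frac{18}{2}\right)^{2} + \frac{7}{4}} = \sqrt{\left(\left(-18\right) \frac{1}{2}\right)^{2} + \frac{7}{4}} = \sqrt{\left(-9\right)^{2} + \frac{7}{4}} = \sqrt{81 + \frac{7}{4}} = \sqrt{\frac{331}{4}} = \frac{\sqrt{331}}{2}$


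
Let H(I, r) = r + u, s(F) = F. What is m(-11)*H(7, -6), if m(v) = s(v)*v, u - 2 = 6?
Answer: 242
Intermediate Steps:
u = 8 (u = 2 + 6 = 8)
H(I, r) = 8 + r (H(I, r) = r + 8 = 8 + r)
m(v) = v² (m(v) = v*v = v²)
m(-11)*H(7, -6) = (-11)²*(8 - 6) = 121*2 = 242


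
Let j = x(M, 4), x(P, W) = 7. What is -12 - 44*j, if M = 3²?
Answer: -320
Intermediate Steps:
M = 9
j = 7
-12 - 44*j = -12 - 44*7 = -12 - 308 = -320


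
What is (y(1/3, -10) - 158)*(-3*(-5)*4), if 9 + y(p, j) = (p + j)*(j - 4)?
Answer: -1900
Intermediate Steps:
y(p, j) = -9 + (-4 + j)*(j + p) (y(p, j) = -9 + (p + j)*(j - 4) = -9 + (j + p)*(-4 + j) = -9 + (-4 + j)*(j + p))
(y(1/3, -10) - 158)*(-3*(-5)*4) = ((-9 + (-10)² - 4*(-10) - 4/3 - 10/3) - 158)*(-3*(-5)*4) = ((-9 + 100 + 40 - 4*⅓ - 10*⅓) - 158)*(15*4) = ((-9 + 100 + 40 - 4/3 - 10/3) - 158)*60 = (379/3 - 158)*60 = -95/3*60 = -1900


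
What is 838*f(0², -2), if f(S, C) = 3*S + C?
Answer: -1676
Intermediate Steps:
f(S, C) = C + 3*S
838*f(0², -2) = 838*(-2 + 3*0²) = 838*(-2 + 3*0) = 838*(-2 + 0) = 838*(-2) = -1676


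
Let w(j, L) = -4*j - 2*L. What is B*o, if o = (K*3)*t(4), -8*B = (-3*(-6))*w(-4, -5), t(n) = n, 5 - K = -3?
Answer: -5616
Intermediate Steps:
K = 8 (K = 5 - 1*(-3) = 5 + 3 = 8)
B = -117/2 (B = -(-3*(-6))*(-4*(-4) - 2*(-5))/8 = -9*(16 + 10)/4 = -9*26/4 = -⅛*468 = -117/2 ≈ -58.500)
o = 96 (o = (8*3)*4 = 24*4 = 96)
B*o = -117/2*96 = -5616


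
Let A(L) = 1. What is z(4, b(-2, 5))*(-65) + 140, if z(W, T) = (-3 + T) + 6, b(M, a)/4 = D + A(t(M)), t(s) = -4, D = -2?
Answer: 205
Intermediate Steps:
b(M, a) = -4 (b(M, a) = 4*(-2 + 1) = 4*(-1) = -4)
z(W, T) = 3 + T
z(4, b(-2, 5))*(-65) + 140 = (3 - 4)*(-65) + 140 = -1*(-65) + 140 = 65 + 140 = 205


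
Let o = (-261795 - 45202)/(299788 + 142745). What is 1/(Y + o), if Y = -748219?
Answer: -442533/331111905724 ≈ -1.3365e-6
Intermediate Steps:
o = -306997/442533 ≈ -0.69373
1/(Y + o) = 1/(-748219 - 306997/442533) = 1/(-331111905724/442533) = -442533/331111905724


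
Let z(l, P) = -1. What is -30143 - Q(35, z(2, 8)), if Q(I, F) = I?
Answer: -30178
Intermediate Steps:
-30143 - Q(35, z(2, 8)) = -30143 - 1*35 = -30143 - 35 = -30178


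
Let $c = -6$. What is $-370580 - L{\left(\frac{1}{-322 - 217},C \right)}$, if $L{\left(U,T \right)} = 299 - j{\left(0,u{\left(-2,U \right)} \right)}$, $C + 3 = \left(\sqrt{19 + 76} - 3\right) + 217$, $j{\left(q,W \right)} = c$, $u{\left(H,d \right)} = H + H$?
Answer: $-370885$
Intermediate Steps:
$u{\left(H,d \right)} = 2 H$
$j{\left(q,W \right)} = -6$
$C = 211 + \sqrt{95}$ ($C = -3 + \left(\left(\sqrt{19 + 76} - 3\right) + 217\right) = -3 + \left(\left(\sqrt{95} - 3\right) + 217\right) = -3 + \left(\left(-3 + \sqrt{95}\right) + 217\right) = -3 + \left(214 + \sqrt{95}\right) = 211 + \sqrt{95} \approx 220.75$)
$L{\left(U,T \right)} = 305$ ($L{\left(U,T \right)} = 299 - -6 = 299 + 6 = 305$)
$-370580 - L{\left(\frac{1}{-322 - 217},C \right)} = -370580 - 305 = -370885$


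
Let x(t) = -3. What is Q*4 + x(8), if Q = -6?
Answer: -27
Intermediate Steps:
Q*4 + x(8) = -6*4 - 3 = -24 - 3 = -27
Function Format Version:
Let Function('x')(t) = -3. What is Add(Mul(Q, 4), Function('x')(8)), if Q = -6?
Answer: -27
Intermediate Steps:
Add(Mul(Q, 4), Function('x')(8)) = Add(Mul(-6, 4), -3) = Add(-24, -3) = -27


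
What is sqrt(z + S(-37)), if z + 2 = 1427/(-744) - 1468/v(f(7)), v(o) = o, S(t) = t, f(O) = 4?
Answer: I*sqrt(56449326)/372 ≈ 20.197*I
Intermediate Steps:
z = -275963/744 (z = -2 + (1427/(-744) - 1468/4) = -2 + (1427*(-1/744) - 1468*1/4) = -2 + (-1427/744 - 367) = -2 - 274475/744 = -275963/744 ≈ -370.92)
sqrt(z + S(-37)) = sqrt(-275963/744 - 37) = sqrt(-303491/744) = I*sqrt(56449326)/372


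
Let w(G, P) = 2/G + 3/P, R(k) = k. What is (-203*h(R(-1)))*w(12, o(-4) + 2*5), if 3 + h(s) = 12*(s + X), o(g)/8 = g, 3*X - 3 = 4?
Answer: -2639/33 ≈ -79.970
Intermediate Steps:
X = 7/3 (X = 1 + (⅓)*4 = 1 + 4/3 = 7/3 ≈ 2.3333)
o(g) = 8*g
h(s) = 25 + 12*s (h(s) = -3 + 12*(s + 7/3) = -3 + 12*(7/3 + s) = -3 + (28 + 12*s) = 25 + 12*s)
(-203*h(R(-1)))*w(12, o(-4) + 2*5) = (-203*(25 + 12*(-1)))*(2/12 + 3/(8*(-4) + 2*5)) = (-203*(25 - 12))*(2*(1/12) + 3/(-32 + 10)) = (-203*13)*(⅙ + 3/(-22)) = -2639*(⅙ + 3*(-1/22)) = -2639*(⅙ - 3/22) = -2639*1/33 = -2639/33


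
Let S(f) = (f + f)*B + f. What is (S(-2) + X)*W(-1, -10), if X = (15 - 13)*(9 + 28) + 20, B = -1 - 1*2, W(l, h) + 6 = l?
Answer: -728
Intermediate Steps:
W(l, h) = -6 + l
B = -3 (B = -1 - 2 = -3)
X = 94 (X = 2*37 + 20 = 74 + 20 = 94)
S(f) = -5*f (S(f) = (f + f)*(-3) + f = (2*f)*(-3) + f = -6*f + f = -5*f)
(S(-2) + X)*W(-1, -10) = (-5*(-2) + 94)*(-6 - 1) = (10 + 94)*(-7) = 104*(-7) = -728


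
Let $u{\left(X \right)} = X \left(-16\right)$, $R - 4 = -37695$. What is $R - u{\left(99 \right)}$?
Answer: $-36107$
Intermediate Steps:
$R = -37691$ ($R = 4 - 37695 = -37691$)
$u{\left(X \right)} = - 16 X$
$R - u{\left(99 \right)} = -37691 - \left(-16\right) 99 = -37691 - -1584 = -37691 + 1584 = -36107$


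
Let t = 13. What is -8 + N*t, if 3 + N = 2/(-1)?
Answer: -73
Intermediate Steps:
N = -5 (N = -3 + 2/(-1) = -3 + 2*(-1) = -3 - 2 = -5)
-8 + N*t = -8 - 5*13 = -8 - 65 = -73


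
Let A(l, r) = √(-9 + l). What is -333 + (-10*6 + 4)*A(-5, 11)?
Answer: -333 - 56*I*√14 ≈ -333.0 - 209.53*I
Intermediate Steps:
-333 + (-10*6 + 4)*A(-5, 11) = -333 + (-10*6 + 4)*√(-9 - 5) = -333 + (-60 + 4)*√(-14) = -333 - 56*I*√14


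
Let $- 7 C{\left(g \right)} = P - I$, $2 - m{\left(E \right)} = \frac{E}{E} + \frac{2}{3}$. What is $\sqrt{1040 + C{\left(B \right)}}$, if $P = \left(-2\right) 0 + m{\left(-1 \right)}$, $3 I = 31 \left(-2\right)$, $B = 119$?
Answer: $\sqrt{1037} \approx 32.203$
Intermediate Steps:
$m{\left(E \right)} = \frac{1}{3}$ ($m{\left(E \right)} = 2 - \left(\frac{E}{E} + \frac{2}{3}\right) = 2 - \left(1 + 2 \cdot \frac{1}{3}\right) = 2 - \left(1 + \frac{2}{3}\right) = 2 - \frac{5}{3} = \frac{1}{3}$)
$I = - \frac{62}{3}$ ($I = \frac{31 \left(-2\right)}{3} = \frac{1}{3} \left(-62\right) = - \frac{62}{3} \approx -20.667$)
$P = \frac{1}{3}$ ($P = \left(-2\right) 0 + \frac{1}{3} = 0 + \frac{1}{3} = \frac{1}{3} \approx 0.33333$)
$C{\left(g \right)} = -3$ ($C{\left(g \right)} = - \frac{\frac{1}{3} - - \frac{62}{3}}{7} = - \frac{\frac{1}{3} + \frac{62}{3}}{7} = \left(- \frac{1}{7}\right) 21 = -3$)
$\sqrt{1040 + C{\left(B \right)}} = \sqrt{1040 - 3} = \sqrt{1037}$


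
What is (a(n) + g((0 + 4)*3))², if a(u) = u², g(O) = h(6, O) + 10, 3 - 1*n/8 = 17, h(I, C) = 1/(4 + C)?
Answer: 40346748225/256 ≈ 1.5760e+8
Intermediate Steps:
n = -112 (n = 24 - 8*17 = 24 - 136 = -112)
g(O) = 10 + 1/(4 + O) (g(O) = 1/(4 + O) + 10 = 10 + 1/(4 + O))
(a(n) + g((0 + 4)*3))² = ((-112)² + (41 + 10*((0 + 4)*3))/(4 + (0 + 4)*3))² = (12544 + (41 + 10*(4*3))/(4 + 4*3))² = (12544 + (41 + 10*12)/(4 + 12))² = (12544 + (41 + 120)/16)² = (12544 + (1/16)*161)² = (12544 + 161/16)² = (200865/16)² = 40346748225/256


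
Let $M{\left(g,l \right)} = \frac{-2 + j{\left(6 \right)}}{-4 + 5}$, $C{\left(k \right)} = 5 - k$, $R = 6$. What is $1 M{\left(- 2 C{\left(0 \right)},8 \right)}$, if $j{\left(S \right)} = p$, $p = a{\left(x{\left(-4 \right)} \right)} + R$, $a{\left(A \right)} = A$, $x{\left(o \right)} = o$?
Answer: $0$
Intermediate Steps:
$p = 2$ ($p = -4 + 6 = 2$)
$j{\left(S \right)} = 2$
$M{\left(g,l \right)} = 0$ ($M{\left(g,l \right)} = \frac{-2 + 2}{-4 + 5} = \frac{0}{1} = 0 \cdot 1 = 0$)
$1 M{\left(- 2 C{\left(0 \right)},8 \right)} = 1 \cdot 0 = 0$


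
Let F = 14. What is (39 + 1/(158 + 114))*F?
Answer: 74263/136 ≈ 546.05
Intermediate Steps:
(39 + 1/(158 + 114))*F = (39 + 1/(158 + 114))*14 = (39 + 1/272)*14 = (10609/272)*14 = 74263/136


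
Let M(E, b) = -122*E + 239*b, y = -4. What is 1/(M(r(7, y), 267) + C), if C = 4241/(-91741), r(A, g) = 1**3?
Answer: 91741/5843071790 ≈ 1.5701e-5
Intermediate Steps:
r(A, g) = 1
C = -4241/91741 (C = 4241*(-1/91741) = -4241/91741 ≈ -0.046228)
1/(M(r(7, y), 267) + C) = 1/((-122*1 + 239*267) - 4241/91741) = 1/((-122 + 63813) - 4241/91741) = 1/(63691 - 4241/91741) = 1/(5843071790/91741) = 91741/5843071790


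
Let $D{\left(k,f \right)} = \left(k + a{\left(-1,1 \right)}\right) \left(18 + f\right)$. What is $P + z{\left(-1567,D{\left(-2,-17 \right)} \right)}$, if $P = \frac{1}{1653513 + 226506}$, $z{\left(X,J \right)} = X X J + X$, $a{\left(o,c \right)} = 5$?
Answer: $\frac{13846151933101}{1880019} \approx 7.3649 \cdot 10^{6}$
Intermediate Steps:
$D{\left(k,f \right)} = \left(5 + k\right) \left(18 + f\right)$ ($D{\left(k,f \right)} = \left(k + 5\right) \left(18 + f\right) = \left(5 + k\right) \left(18 + f\right)$)
$z{\left(X,J \right)} = X + J X^{2}$ ($z{\left(X,J \right)} = X^{2} J + X = J X^{2} + X = X + J X^{2}$)
$P = \frac{1}{1880019} \approx 5.3191 \cdot 10^{-7}$
$P + z{\left(-1567,D{\left(-2,-17 \right)} \right)} = \frac{1}{1880019} - 1567 \left(1 + \left(90 + 5 \left(-17\right) + 18 \left(-2\right) - -34\right) \left(-1567\right)\right) = \frac{1}{1880019} - 1567 \left(1 + \left(90 - 85 - 36 + 34\right) \left(-1567\right)\right) = \frac{1}{1880019} - 1567 \left(1 + 3 \left(-1567\right)\right) = \frac{1}{1880019} - 1567 \left(1 - 4701\right) = \frac{1}{1880019} - -7364900 = \frac{1}{1880019} + 7364900 = \frac{13846151933101}{1880019}$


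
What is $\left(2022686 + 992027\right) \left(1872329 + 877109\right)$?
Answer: $8288766481294$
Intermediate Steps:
$\left(2022686 + 992027\right) \left(1872329 + 877109\right) = 3014713 \cdot 2749438 = 8288766481294$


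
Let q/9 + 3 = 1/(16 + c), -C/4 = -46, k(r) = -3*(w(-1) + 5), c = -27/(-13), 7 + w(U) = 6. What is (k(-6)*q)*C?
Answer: 13751424/235 ≈ 58517.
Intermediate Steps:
w(U) = -1 (w(U) = -7 + 6 = -1)
c = 27/13 (c = -27*(-1/13) = 27/13 ≈ 2.0769)
k(r) = -12 (k(r) = -3*(-1 + 5) = -3*4 = -12)
C = 184 (C = -4*(-46) = 184)
q = -6228/235 (q = -27 + 9/(16 + 27/13) = -27 + 9/(235/13) = -27 + 9*(13/235) = -27 + 117/235 = -6228/235 ≈ -26.502)
(k(-6)*q)*C = -12*(-6228/235)*184 = (74736/235)*184 = 13751424/235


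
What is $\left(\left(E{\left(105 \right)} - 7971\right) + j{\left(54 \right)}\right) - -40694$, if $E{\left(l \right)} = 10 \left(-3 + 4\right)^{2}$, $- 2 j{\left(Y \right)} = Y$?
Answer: $32706$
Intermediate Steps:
$j{\left(Y \right)} = - \frac{Y}{2}$
$E{\left(l \right)} = 10$ ($E{\left(l \right)} = 10 \cdot 1^{2} = 10 \cdot 1 = 10$)
$\left(\left(E{\left(105 \right)} - 7971\right) + j{\left(54 \right)}\right) - -40694 = \left(\left(10 - 7971\right) - 27\right) - -40694 = \left(-7961 - 27\right) + 40694 = -7988 + 40694 = 32706$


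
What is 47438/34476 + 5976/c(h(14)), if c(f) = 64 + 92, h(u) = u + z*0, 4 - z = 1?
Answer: 684067/17238 ≈ 39.684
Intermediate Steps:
z = 3 (z = 4 - 1*1 = 4 - 1 = 3)
h(u) = u (h(u) = u + 3*0 = u + 0 = u)
c(f) = 156
47438/34476 + 5976/c(h(14)) = 47438/34476 + 5976/156 = 47438*(1/34476) + 5976*(1/156) = 23719/17238 + 498/13 = 684067/17238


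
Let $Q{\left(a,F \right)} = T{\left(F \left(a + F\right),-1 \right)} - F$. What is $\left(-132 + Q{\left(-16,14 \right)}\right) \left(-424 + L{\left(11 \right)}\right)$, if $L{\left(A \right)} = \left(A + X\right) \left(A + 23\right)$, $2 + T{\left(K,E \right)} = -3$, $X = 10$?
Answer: $-43790$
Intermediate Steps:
$T{\left(K,E \right)} = -5$ ($T{\left(K,E \right)} = -2 - 3 = -5$)
$L{\left(A \right)} = \left(10 + A\right) \left(23 + A\right)$ ($L{\left(A \right)} = \left(A + 10\right) \left(A + 23\right) = \left(10 + A\right) \left(23 + A\right)$)
$Q{\left(a,F \right)} = -5 - F$
$\left(-132 + Q{\left(-16,14 \right)}\right) \left(-424 + L{\left(11 \right)}\right) = \left(-132 - 19\right) \left(-424 + \left(230 + 11^{2} + 33 \cdot 11\right)\right) = \left(-132 - 19\right) \left(-424 + \left(230 + 121 + 363\right)\right) = \left(-132 - 19\right) \left(-424 + 714\right) = \left(-151\right) 290 = -43790$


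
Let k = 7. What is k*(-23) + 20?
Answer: -141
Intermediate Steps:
k*(-23) + 20 = 7*(-23) + 20 = -161 + 20 = -141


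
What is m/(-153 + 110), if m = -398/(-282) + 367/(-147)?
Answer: 7498/297087 ≈ 0.025238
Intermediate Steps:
m = -7498/6909 (m = -398*(-1/282) + 367*(-1/147) = 199/141 - 367/147 = -7498/6909 ≈ -1.0853)
m/(-153 + 110) = -7498/(6909*(-153 + 110)) = -7498/6909/(-43) = -7498/6909*(-1/43) = 7498/297087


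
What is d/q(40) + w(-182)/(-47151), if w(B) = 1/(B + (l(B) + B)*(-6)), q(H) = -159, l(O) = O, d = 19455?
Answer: -612160018523/5003004006 ≈ -122.36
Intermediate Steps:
w(B) = -1/(11*B) (w(B) = 1/(B + (B + B)*(-6)) = 1/(B + (2*B)*(-6)) = 1/(B - 12*B) = 1/(-11*B) = -1/(11*B))
d/q(40) + w(-182)/(-47151) = 19455/(-159) - 1/11/(-182)/(-47151) = 19455*(-1/159) - 1/11*(-1/182)*(-1/47151) = -6485/53 + (1/2002)*(-1/47151) = -6485/53 - 1/94396302 = -612160018523/5003004006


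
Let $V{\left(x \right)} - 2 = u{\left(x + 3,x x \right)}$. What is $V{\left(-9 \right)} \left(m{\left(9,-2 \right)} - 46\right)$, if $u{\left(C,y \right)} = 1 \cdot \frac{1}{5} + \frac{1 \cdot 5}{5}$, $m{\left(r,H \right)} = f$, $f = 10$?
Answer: $- \frac{576}{5} \approx -115.2$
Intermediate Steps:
$m{\left(r,H \right)} = 10$
$u{\left(C,y \right)} = \frac{6}{5}$ ($u{\left(C,y \right)} = 1 \cdot \frac{1}{5} + 5 \cdot \frac{1}{5} = \frac{1}{5} + 1 = \frac{6}{5}$)
$V{\left(x \right)} = \frac{16}{5}$ ($V{\left(x \right)} = 2 + \frac{6}{5} = \frac{16}{5}$)
$V{\left(-9 \right)} \left(m{\left(9,-2 \right)} - 46\right) = \frac{16 \left(10 - 46\right)}{5} = \frac{16}{5} \left(-36\right) = - \frac{576}{5}$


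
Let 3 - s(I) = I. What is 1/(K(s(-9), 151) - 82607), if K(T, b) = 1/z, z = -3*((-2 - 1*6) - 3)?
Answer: -33/2726030 ≈ -1.2106e-5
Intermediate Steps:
s(I) = 3 - I
z = 33 (z = -3*((-2 - 6) - 3) = -3*(-8 - 3) = -3*(-11) = 33)
K(T, b) = 1/33
1/(K(s(-9), 151) - 82607) = 1/(1/33 - 82607) = 1/(-2726030/33) = -33/2726030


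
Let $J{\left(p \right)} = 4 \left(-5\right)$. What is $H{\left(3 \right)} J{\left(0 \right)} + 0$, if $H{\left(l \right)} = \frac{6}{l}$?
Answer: $-40$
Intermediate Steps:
$J{\left(p \right)} = -20$
$H{\left(3 \right)} J{\left(0 \right)} + 0 = \frac{6}{3} \left(-20\right) + 0 = 6 \cdot \frac{1}{3} \left(-20\right) + 0 = 2 \left(-20\right) + 0 = -40 + 0 = -40$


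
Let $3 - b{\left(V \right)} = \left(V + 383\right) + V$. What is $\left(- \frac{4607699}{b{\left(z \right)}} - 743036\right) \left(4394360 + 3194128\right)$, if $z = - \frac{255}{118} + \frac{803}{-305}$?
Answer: $- \frac{12318250084019324296}{2221857} \approx -5.5441 \cdot 10^{12}$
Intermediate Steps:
$z = - \frac{172529}{35990}$ ($z = \left(-255\right) \frac{1}{118} + 803 \left(- \frac{1}{305}\right) = - \frac{255}{118} - \frac{803}{305} = - \frac{172529}{35990} \approx -4.7938$)
$b{\left(V \right)} = -380 - 2 V$ ($b{\left(V \right)} = 3 - \left(\left(V + 383\right) + V\right) = 3 - \left(\left(383 + V\right) + V\right) = 3 - \left(383 + 2 V\right) = -380 - 2 V$)
$\left(- \frac{4607699}{b{\left(z \right)}} - 743036\right) \left(4394360 + 3194128\right) = \left(- \frac{4607699}{-380 - - \frac{172529}{17995}} - 743036\right) \left(4394360 + 3194128\right) = \left(- \frac{4607699}{-380 + \frac{172529}{17995}} - 743036\right) 7588488 = \left(- \frac{4607699}{- \frac{6665571}{17995}} - 743036\right) 7588488 = \left(\left(-4607699\right) \left(- \frac{17995}{6665571}\right) - 743036\right) 7588488 = \left(\frac{82915543505}{6665571} - 743036\right) 7588488 = \left(- \frac{4869843670051}{6665571}\right) 7588488 = - \frac{12318250084019324296}{2221857}$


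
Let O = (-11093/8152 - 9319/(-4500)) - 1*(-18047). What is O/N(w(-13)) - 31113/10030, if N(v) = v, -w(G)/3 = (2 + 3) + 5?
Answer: -166868108114491/275955390000 ≈ -604.69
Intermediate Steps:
w(G) = -30 (w(G) = -3*((2 + 3) + 5) = -3*(5 + 5) = -3*10 = -30)
O = 165515549497/9171000 (O = (-11093*1/8152 - 9319*(-1/4500)) + 18047 = (-11093/8152 + 9319/4500) + 18047 = 6512497/9171000 + 18047 = 165515549497/9171000 ≈ 18048.)
O/N(w(-13)) - 31113/10030 = (165515549497/9171000)/(-30) - 31113/10030 = (165515549497/9171000)*(-1/30) - 31113*1/10030 = -165515549497/275130000 - 31113/10030 = -166868108114491/275955390000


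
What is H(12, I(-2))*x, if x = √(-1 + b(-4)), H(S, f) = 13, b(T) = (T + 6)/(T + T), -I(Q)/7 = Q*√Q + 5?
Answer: 13*I*√5/2 ≈ 14.534*I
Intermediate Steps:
I(Q) = -35 - 7*Q^(3/2) (I(Q) = -7*(Q*√Q + 5) = -7*(Q^(3/2) + 5) = -7*(5 + Q^(3/2)) = -35 - 7*Q^(3/2))
b(T) = (6 + T)/(2*T) (b(T) = (6 + T)/((2*T)) = (6 + T)*(1/(2*T)) = (6 + T)/(2*T))
x = I*√5/2 (x = √(-1 + (½)*(6 - 4)/(-4)) = √(-1 + (½)*(-¼)*2) = √(-1 - ¼) = √(-5/4) = I*√5/2 ≈ 1.118*I)
H(12, I(-2))*x = 13*(I*√5/2) = 13*I*√5/2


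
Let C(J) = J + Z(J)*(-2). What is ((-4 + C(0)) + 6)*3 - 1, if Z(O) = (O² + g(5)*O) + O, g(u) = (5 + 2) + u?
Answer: 5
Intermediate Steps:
g(u) = 7 + u
Z(O) = O² + 13*O (Z(O) = (O² + (7 + 5)*O) + O = (O² + 12*O) + O = O² + 13*O)
C(J) = J - 2*J*(13 + J) (C(J) = J + (J*(13 + J))*(-2) = J - 2*J*(13 + J))
((-4 + C(0)) + 6)*3 - 1 = ((-4 + 0*(-25 - 2*0)) + 6)*3 - 1 = ((-4 + 0*(-25 + 0)) + 6)*3 - 1 = ((-4 + 0*(-25)) + 6)*3 - 1 = ((-4 + 0) + 6)*3 - 1 = (-4 + 6)*3 - 1 = 2*3 - 1 = 6 - 1 = 5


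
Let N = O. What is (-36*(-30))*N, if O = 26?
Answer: 28080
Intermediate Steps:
N = 26
(-36*(-30))*N = -36*(-30)*26 = 1080*26 = 28080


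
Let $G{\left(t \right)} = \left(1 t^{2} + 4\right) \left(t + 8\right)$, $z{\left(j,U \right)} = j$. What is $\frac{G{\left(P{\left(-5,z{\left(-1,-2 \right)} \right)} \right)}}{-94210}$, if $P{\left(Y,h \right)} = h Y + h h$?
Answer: $- \frac{56}{9421} \approx -0.0059442$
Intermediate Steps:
$P{\left(Y,h \right)} = h^{2} + Y h$ ($P{\left(Y,h \right)} = Y h + h^{2} = h^{2} + Y h$)
$G{\left(t \right)} = \left(4 + t^{2}\right) \left(8 + t\right)$ ($G{\left(t \right)} = \left(t^{2} + 4\right) \left(8 + t\right) = \left(4 + t^{2}\right) \left(8 + t\right)$)
$\frac{G{\left(P{\left(-5,z{\left(-1,-2 \right)} \right)} \right)}}{-94210} = \frac{32 + \left(- (-5 - 1)\right)^{3} + 4 \left(- (-5 - 1)\right) + 8 \left(- (-5 - 1)\right)^{2}}{-94210} = \left(32 + \left(\left(-1\right) \left(-6\right)\right)^{3} + 4 \left(\left(-1\right) \left(-6\right)\right) + 8 \left(\left(-1\right) \left(-6\right)\right)^{2}\right) \left(- \frac{1}{94210}\right) = \left(32 + 6^{3} + 4 \cdot 6 + 8 \cdot 6^{2}\right) \left(- \frac{1}{94210}\right) = \left(32 + 216 + 24 + 8 \cdot 36\right) \left(- \frac{1}{94210}\right) = \left(32 + 216 + 24 + 288\right) \left(- \frac{1}{94210}\right) = 560 \left(- \frac{1}{94210}\right) = - \frac{56}{9421}$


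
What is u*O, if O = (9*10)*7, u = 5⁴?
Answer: 393750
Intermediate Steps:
u = 625
O = 630 (O = 90*7 = 630)
u*O = 625*630 = 393750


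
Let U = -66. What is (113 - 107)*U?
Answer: -396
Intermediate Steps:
(113 - 107)*U = (113 - 107)*(-66) = 6*(-66) = -396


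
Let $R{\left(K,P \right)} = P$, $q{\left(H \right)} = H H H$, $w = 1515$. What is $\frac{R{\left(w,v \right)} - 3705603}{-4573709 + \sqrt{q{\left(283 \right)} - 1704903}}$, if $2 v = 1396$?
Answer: $\frac{16945157342645}{20918793056397} + \frac{7409810 \sqrt{5240071}}{20918793056397} \approx 0.81086$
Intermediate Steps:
$v = 698$ ($v = \frac{1}{2} \cdot 1396 = 698$)
$q{\left(H \right)} = H^{3}$ ($q{\left(H \right)} = H^{2} H = H^{3}$)
$\frac{R{\left(w,v \right)} - 3705603}{-4573709 + \sqrt{q{\left(283 \right)} - 1704903}} = \frac{698 - 3705603}{-4573709 + \sqrt{283^{3} - 1704903}} = - \frac{3704905}{-4573709 + \sqrt{22665187 - 1704903}} = - \frac{3704905}{-4573709 + \sqrt{20960284}} = - \frac{3704905}{-4573709 + 2 \sqrt{5240071}}$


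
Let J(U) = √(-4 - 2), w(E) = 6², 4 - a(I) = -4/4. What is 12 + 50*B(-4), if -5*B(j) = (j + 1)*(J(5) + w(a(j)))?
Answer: 1092 + 30*I*√6 ≈ 1092.0 + 73.485*I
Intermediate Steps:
a(I) = 5 (a(I) = 4 - (-4)/4 = 4 - 1*(-1) = 4 + 1 = 5)
w(E) = 36
J(U) = I*√6 (J(U) = √(-6) = I*√6)
B(j) = -(1 + j)*(36 + I*√6)/5 (B(j) = -(j + 1)*(I*√6 + 36)/5 = -(1 + j)*(36 + I*√6)/5)
12 + 50*B(-4) = 12 + 50*(-36/5 - 36/5*(-4) - I*√6/5 - ⅕*I*(-4)*√6) = 12 + 50*(-36/5 + 144/5 - I*√6/5 + 4*I*√6/5) = 12 + 50*(108/5 + 3*I*√6/5) = 12 + (1080 + 30*I*√6) = 1092 + 30*I*√6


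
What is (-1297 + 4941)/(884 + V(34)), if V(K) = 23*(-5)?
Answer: 3644/769 ≈ 4.7386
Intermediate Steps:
V(K) = -115
(-1297 + 4941)/(884 + V(34)) = (-1297 + 4941)/(884 - 115) = 3644/769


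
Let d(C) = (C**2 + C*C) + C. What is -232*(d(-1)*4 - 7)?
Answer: 696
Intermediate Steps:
d(C) = C + 2*C**2 (d(C) = (C**2 + C**2) + C = 2*C**2 + C = C + 2*C**2)
-232*(d(-1)*4 - 7) = -232*(-(1 + 2*(-1))*4 - 7) = -232*(-(1 - 2)*4 - 7) = -232*(-1*(-1)*4 - 7) = -232*(1*4 - 7) = -232*(4 - 7) = -232*(-3) = 696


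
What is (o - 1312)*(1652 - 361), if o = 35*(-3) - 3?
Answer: -1833220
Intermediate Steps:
o = -108 (o = -105 - 3 = -108)
(o - 1312)*(1652 - 361) = (-108 - 1312)*(1652 - 361) = -1420*1291 = -1833220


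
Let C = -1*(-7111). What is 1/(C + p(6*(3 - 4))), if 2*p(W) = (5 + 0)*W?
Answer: 1/7096 ≈ 0.00014092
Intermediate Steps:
C = 7111
p(W) = 5*W/2 (p(W) = ((5 + 0)*W)/2 = (5*W)/2 = 5*W/2)
1/(C + p(6*(3 - 4))) = 1/(7111 + 5*(6*(3 - 4))/2) = 1/(7111 + 5*(6*(-1))/2) = 1/(7111 + (5/2)*(-6)) = 1/(7111 - 15) = 1/7096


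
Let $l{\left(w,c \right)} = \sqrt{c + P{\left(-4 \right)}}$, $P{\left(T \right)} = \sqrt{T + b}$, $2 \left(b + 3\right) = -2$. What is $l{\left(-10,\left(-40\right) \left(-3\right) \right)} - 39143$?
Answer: $-39143 + \sqrt{120 + 2 i \sqrt{2}} \approx -39132.0 + 0.12909 i$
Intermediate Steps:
$b = -4$ ($b = -3 + \frac{1}{2} \left(-2\right) = -3 - 1 = -4$)
$P{\left(T \right)} = \sqrt{-4 + T}$ ($P{\left(T \right)} = \sqrt{T - 4} = \sqrt{-4 + T}$)
$l{\left(w,c \right)} = \sqrt{c + 2 i \sqrt{2}}$ ($l{\left(w,c \right)} = \sqrt{c + \sqrt{-4 - 4}} = \sqrt{c + \sqrt{-8}} = \sqrt{c + 2 i \sqrt{2}}$)
$l{\left(-10,\left(-40\right) \left(-3\right) \right)} - 39143 = \sqrt{\left(-40\right) \left(-3\right) + 2 i \sqrt{2}} - 39143 = \sqrt{120 + 2 i \sqrt{2}} - 39143 = -39143 + \sqrt{120 + 2 i \sqrt{2}}$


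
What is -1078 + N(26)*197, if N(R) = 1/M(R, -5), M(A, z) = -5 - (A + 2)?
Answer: -35771/33 ≈ -1084.0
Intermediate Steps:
M(A, z) = -7 - A (M(A, z) = -5 - (2 + A) = -5 + (-2 - A) = -7 - A)
N(R) = 1/(-7 - R)
-1078 + N(26)*197 = -1078 - 1/(7 + 26)*197 = -1078 - 1/33*197 = -1078 - 197/33 = -35771/33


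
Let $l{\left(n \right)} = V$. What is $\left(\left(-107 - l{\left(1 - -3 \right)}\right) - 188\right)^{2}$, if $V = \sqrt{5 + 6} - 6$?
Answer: $\left(289 + \sqrt{11}\right)^{2} \approx 85449.0$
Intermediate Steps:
$V = -6 + \sqrt{11}$ ($V = \sqrt{11} - 6 = -6 + \sqrt{11} \approx -2.6834$)
$l{\left(n \right)} = -6 + \sqrt{11}$
$\left(\left(-107 - l{\left(1 - -3 \right)}\right) - 188\right)^{2} = \left(\left(-107 - \left(-6 + \sqrt{11}\right)\right) - 188\right)^{2} = \left(\left(-107 + \left(6 - \sqrt{11}\right)\right) - 188\right)^{2} = \left(\left(-101 - \sqrt{11}\right) - 188\right)^{2} = \left(-289 - \sqrt{11}\right)^{2}$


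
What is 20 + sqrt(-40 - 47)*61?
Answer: 20 + 61*I*sqrt(87) ≈ 20.0 + 568.97*I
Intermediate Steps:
20 + sqrt(-40 - 47)*61 = 20 + sqrt(-87)*61 = 20 + (I*sqrt(87))*61 = 20 + 61*I*sqrt(87)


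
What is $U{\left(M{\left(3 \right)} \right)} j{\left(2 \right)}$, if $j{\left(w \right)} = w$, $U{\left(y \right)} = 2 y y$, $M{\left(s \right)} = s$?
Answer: $36$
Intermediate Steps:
$U{\left(y \right)} = 2 y^{2}$
$U{\left(M{\left(3 \right)} \right)} j{\left(2 \right)} = 2 \cdot 3^{2} \cdot 2 = 2 \cdot 9 \cdot 2 = 18 \cdot 2 = 36$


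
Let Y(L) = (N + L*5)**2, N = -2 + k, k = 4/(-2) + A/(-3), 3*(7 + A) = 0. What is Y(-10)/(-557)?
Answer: -24025/5013 ≈ -4.7925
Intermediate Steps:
A = -7 (A = -7 + (1/3)*0 = -7 + 0 = -7)
k = 1/3 (k = 4/(-2) - 7/(-3) = 4*(-1/2) - 7*(-1/3) = -2 + 7/3 = 1/3 ≈ 0.33333)
N = -5/3 (N = -2 + 1/3 = -5/3 ≈ -1.6667)
Y(L) = (-5/3 + 5*L)**2 (Y(L) = (-5/3 + L*5)**2 = (-5/3 + 5*L)**2)
Y(-10)/(-557) = (25*(-1 + 3*(-10))**2/9)/(-557) = -25*(-1 - 30)**2/5013 = -25*(-31)**2/5013 = -25*961/5013 = -1/557*24025/9 = -24025/5013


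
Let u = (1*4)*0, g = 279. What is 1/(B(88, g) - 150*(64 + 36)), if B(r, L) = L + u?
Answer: -1/14721 ≈ -6.7930e-5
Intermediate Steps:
u = 0 (u = 4*0 = 0)
B(r, L) = L (B(r, L) = L + 0 = L)
1/(B(88, g) - 150*(64 + 36)) = 1/(279 - 150*(64 + 36)) = 1/(279 - 150*100) = 1/(279 - 15000) = 1/(-14721) = -1/14721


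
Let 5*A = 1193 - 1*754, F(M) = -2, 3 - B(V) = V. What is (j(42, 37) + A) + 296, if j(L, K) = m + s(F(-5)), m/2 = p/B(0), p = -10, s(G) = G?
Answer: 5627/15 ≈ 375.13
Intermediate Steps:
B(V) = 3 - V
A = 439/5 (A = (1193 - 1*754)/5 = (1193 - 754)/5 = (1/5)*439 = 439/5 ≈ 87.800)
m = -20/3 (m = 2*(-10/(3 - 1*0)) = 2*(-10/(3 + 0)) = 2*(-10/3) = -20/3 ≈ -6.6667)
j(L, K) = -26/3 (j(L, K) = -20/3 - 2 = -26/3)
(j(42, 37) + A) + 296 = (-26/3 + 439/5) + 296 = 1187/15 + 296 = 5627/15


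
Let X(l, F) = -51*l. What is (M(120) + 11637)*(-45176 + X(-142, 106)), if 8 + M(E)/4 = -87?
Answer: -427023038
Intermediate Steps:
M(E) = -380 (M(E) = -32 + 4*(-87) = -32 - 348 = -380)
(M(120) + 11637)*(-45176 + X(-142, 106)) = (-380 + 11637)*(-45176 - 51*(-142)) = 11257*(-45176 + 7242) = 11257*(-37934) = -427023038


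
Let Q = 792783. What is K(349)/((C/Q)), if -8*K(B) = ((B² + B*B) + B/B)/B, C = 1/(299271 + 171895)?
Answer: -45496806006912867/1396 ≈ -3.2591e+13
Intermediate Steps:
C = 1/471166 ≈ 2.1224e-6
K(B) = -(1 + 2*B²)/(8*B) (K(B) = -((B² + B*B) + B/B)/(8*B) = -((B² + B²) + 1)/(8*B) = -(2*B² + 1)/(8*B) = -(1 + 2*B²)/(8*B))
K(349)/((C/Q)) = (-¼*349 - ⅛/349)/(((1/471166)/792783)) = (-349/4 - ⅛*1/349)/(((1/471166)*(1/792783))) = (-349/4 - 1/2792)/(1/373532394978) = -243603/2792*373532394978 = -45496806006912867/1396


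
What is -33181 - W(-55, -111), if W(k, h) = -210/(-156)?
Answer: -862741/26 ≈ -33182.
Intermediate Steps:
W(k, h) = 35/26 (W(k, h) = -210*(-1/156) = 35/26)
-33181 - W(-55, -111) = -33181 - 1*35/26 = -33181 - 35/26 = -862741/26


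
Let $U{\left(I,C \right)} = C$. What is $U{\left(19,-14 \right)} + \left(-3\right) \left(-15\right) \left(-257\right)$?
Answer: $-11579$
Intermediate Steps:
$U{\left(19,-14 \right)} + \left(-3\right) \left(-15\right) \left(-257\right) = -14 + \left(-3\right) \left(-15\right) \left(-257\right) = -14 + 45 \left(-257\right) = -14 - 11565 = -11579$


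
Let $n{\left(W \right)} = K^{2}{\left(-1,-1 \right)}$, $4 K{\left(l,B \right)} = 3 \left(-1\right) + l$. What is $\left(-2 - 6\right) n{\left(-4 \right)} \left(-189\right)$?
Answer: $1512$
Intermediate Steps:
$K{\left(l,B \right)} = - \frac{3}{4} + \frac{l}{4}$ ($K{\left(l,B \right)} = \frac{3 \left(-1\right) + l}{4} = \frac{-3 + l}{4} = - \frac{3}{4} + \frac{l}{4}$)
$n{\left(W \right)} = 1$ ($n{\left(W \right)} = \left(- \frac{3}{4} + \frac{1}{4} \left(-1\right)\right)^{2} = \left(- \frac{3}{4} - \frac{1}{4}\right)^{2} = \left(-1\right)^{2} = 1$)
$\left(-2 - 6\right) n{\left(-4 \right)} \left(-189\right) = \left(-2 - 6\right) 1 \left(-189\right) = \left(-8\right) 1 \left(-189\right) = \left(-8\right) \left(-189\right) = 1512$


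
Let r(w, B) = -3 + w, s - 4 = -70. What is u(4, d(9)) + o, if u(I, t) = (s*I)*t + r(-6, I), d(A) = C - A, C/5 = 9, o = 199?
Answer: -9314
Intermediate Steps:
s = -66 (s = 4 - 70 = -66)
C = 45 (C = 5*9 = 45)
d(A) = 45 - A
u(I, t) = -9 - 66*I*t (u(I, t) = (-66*I)*t + (-3 - 6) = -66*I*t - 9 = -9 - 66*I*t)
u(4, d(9)) + o = (-9 - 66*4*(45 - 1*9)) + 199 = (-9 - 66*4*(45 - 9)) + 199 = (-9 - 66*4*36) + 199 = (-9 - 9504) + 199 = -9513 + 199 = -9314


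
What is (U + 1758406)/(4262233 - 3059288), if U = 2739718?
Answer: 4498124/1202945 ≈ 3.7393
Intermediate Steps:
(U + 1758406)/(4262233 - 3059288) = (2739718 + 1758406)/(4262233 - 3059288) = 4498124/1202945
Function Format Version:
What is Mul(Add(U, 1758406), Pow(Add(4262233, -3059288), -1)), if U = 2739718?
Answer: Rational(4498124, 1202945) ≈ 3.7393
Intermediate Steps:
Mul(Add(U, 1758406), Pow(Add(4262233, -3059288), -1)) = Mul(Add(2739718, 1758406), Pow(Add(4262233, -3059288), -1)) = Mul(4498124, Pow(1202945, -1)) = Mul(4498124, Rational(1, 1202945)) = Rational(4498124, 1202945)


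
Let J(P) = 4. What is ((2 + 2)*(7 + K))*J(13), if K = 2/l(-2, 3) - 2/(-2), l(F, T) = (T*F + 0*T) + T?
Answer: 352/3 ≈ 117.33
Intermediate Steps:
l(F, T) = T + F*T (l(F, T) = (F*T + 0) + T = F*T + T = T + F*T)
K = ⅓ (K = 2/((3*(1 - 2))) - 2/(-2) = 2/((3*(-1))) - 2*(-½) = 2/(-3) + 1 = 2*(-⅓) + 1 = -⅔ + 1 = ⅓ ≈ 0.33333)
((2 + 2)*(7 + K))*J(13) = ((2 + 2)*(7 + ⅓))*4 = (4*(22/3))*4 = (88/3)*4 = 352/3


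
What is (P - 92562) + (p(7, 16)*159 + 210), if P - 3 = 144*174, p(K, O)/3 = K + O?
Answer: -56322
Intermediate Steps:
p(K, O) = 3*K + 3*O (p(K, O) = 3*(K + O) = 3*K + 3*O)
P = 25059 (P = 3 + 144*174 = 3 + 25056 = 25059)
(P - 92562) + (p(7, 16)*159 + 210) = (25059 - 92562) + ((3*7 + 3*16)*159 + 210) = -67503 + ((21 + 48)*159 + 210) = -67503 + (69*159 + 210) = -67503 + (10971 + 210) = -67503 + 11181 = -56322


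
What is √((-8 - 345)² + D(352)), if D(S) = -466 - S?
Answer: √123791 ≈ 351.84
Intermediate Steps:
√((-8 - 345)² + D(352)) = √((-8 - 345)² + (-466 - 1*352)) = √((-353)² + (-466 - 352)) = √(124609 - 818) = √123791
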